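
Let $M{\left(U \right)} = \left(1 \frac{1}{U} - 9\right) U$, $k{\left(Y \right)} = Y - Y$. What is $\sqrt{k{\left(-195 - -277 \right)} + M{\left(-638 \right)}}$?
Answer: $\sqrt{5743} \approx 75.783$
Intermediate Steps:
$k{\left(Y \right)} = 0$
$M{\left(U \right)} = U \left(-9 + \frac{1}{U}\right)$ ($M{\left(U \right)} = \left(\frac{1}{U} - 9\right) U = \left(-9 + \frac{1}{U}\right) U = U \left(-9 + \frac{1}{U}\right)$)
$\sqrt{k{\left(-195 - -277 \right)} + M{\left(-638 \right)}} = \sqrt{0 + \left(1 - -5742\right)} = \sqrt{0 + \left(1 + 5742\right)} = \sqrt{0 + 5743} = \sqrt{5743}$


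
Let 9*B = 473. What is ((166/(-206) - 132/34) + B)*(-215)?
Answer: -162183530/15759 ≈ -10291.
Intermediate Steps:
B = 473/9 (B = (1/9)*473 = 473/9 ≈ 52.556)
((166/(-206) - 132/34) + B)*(-215) = ((166/(-206) - 132/34) + 473/9)*(-215) = ((166*(-1/206) - 132*1/34) + 473/9)*(-215) = ((-83/103 - 66/17) + 473/9)*(-215) = (-8209/1751 + 473/9)*(-215) = (754342/15759)*(-215) = -162183530/15759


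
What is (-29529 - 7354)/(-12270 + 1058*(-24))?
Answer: 36883/37662 ≈ 0.97932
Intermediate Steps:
(-29529 - 7354)/(-12270 + 1058*(-24)) = -36883/(-12270 - 25392) = -36883/(-37662) = -36883*(-1/37662) = 36883/37662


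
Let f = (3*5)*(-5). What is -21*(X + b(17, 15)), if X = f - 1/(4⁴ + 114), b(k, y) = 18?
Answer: 442911/370 ≈ 1197.1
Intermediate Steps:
f = -75 (f = 15*(-5) = -75)
X = -27751/370 (X = -75 - 1/(4⁴ + 114) = -75 - 1/(256 + 114) = -75 - 1/370 = -27751/370 ≈ -75.003)
-21*(X + b(17, 15)) = -21*(-27751/370 + 18) = -21*(-21091/370) = 442911/370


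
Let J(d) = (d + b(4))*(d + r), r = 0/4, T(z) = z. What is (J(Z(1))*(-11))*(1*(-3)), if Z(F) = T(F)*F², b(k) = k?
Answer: 165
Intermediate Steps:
Z(F) = F³ (Z(F) = F*F² = F³)
r = 0 (r = 0*(¼) = 0)
J(d) = d*(4 + d) (J(d) = (d + 4)*(d + 0) = (4 + d)*d = d*(4 + d))
(J(Z(1))*(-11))*(1*(-3)) = ((1³*(4 + 1³))*(-11))*(1*(-3)) = ((1*(4 + 1))*(-11))*(-3) = ((1*5)*(-11))*(-3) = (5*(-11))*(-3) = -55*(-3) = 165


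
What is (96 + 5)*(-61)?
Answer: -6161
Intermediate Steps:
(96 + 5)*(-61) = 101*(-61) = -6161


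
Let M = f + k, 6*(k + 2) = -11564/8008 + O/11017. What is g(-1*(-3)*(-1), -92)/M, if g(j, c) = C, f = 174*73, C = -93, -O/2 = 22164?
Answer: -56715516/7744466341 ≈ -0.0073234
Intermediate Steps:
O = -44328 (O = -2*22164 = -44328)
f = 12702
k = -55038173/18905172 (k = -2 + (-11564/8008 - 44328/11017)/6 = -2 + (-11564*1/8008 - 44328*1/11017)/6 = -2 + (-413/286 - 44328/11017)/6 = -2 + (1/6)*(-17227829/3150862) = -2 - 17227829/18905172 = -55038173/18905172 ≈ -2.9113)
g(j, c) = -93
M = 240078456571/18905172 (M = 12702 - 55038173/18905172 = 240078456571/18905172 ≈ 12699.)
g(-1*(-3)*(-1), -92)/M = -93/240078456571/18905172 = -93*18905172/240078456571 = -56715516/7744466341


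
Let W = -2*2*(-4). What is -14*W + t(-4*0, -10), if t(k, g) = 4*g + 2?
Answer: -262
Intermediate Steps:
t(k, g) = 2 + 4*g
W = 16 (W = -4*(-4) = 16)
-14*W + t(-4*0, -10) = -14*16 + (2 + 4*(-10)) = -224 + (2 - 40) = -224 - 38 = -262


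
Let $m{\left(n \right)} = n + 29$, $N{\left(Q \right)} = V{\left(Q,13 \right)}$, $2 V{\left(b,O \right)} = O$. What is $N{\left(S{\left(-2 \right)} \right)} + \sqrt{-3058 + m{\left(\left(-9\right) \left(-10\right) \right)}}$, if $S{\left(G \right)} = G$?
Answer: $\frac{13}{2} + i \sqrt{2939} \approx 6.5 + 54.213 i$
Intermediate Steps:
$V{\left(b,O \right)} = \frac{O}{2}$
$N{\left(Q \right)} = \frac{13}{2}$ ($N{\left(Q \right)} = \frac{1}{2} \cdot 13 = \frac{13}{2}$)
$m{\left(n \right)} = 29 + n$
$N{\left(S{\left(-2 \right)} \right)} + \sqrt{-3058 + m{\left(\left(-9\right) \left(-10\right) \right)}} = \frac{13}{2} + \sqrt{-3058 + \left(29 - -90\right)} = \frac{13}{2} + \sqrt{-3058 + \left(29 + 90\right)} = \frac{13}{2} + \sqrt{-3058 + 119} = \frac{13}{2} + \sqrt{-2939} = \frac{13}{2} + i \sqrt{2939}$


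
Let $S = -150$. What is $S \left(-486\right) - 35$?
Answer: $72865$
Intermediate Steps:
$S \left(-486\right) - 35 = \left(-150\right) \left(-486\right) - 35 = 72900 - 35 = 72865$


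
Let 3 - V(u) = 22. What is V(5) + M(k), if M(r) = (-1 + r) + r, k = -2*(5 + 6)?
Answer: -64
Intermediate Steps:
V(u) = -19 (V(u) = 3 - 1*22 = 3 - 22 = -19)
k = -22 (k = -2*11 = -22)
M(r) = -1 + 2*r
V(5) + M(k) = -19 + (-1 + 2*(-22)) = -19 + (-1 - 44) = -19 - 45 = -64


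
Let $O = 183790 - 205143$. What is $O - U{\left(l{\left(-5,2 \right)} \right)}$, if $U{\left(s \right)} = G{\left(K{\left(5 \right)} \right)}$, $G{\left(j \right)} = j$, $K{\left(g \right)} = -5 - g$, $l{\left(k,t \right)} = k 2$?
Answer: $-21343$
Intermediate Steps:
$l{\left(k,t \right)} = 2 k$
$O = -21353$ ($O = 183790 - 205143 = -21353$)
$U{\left(s \right)} = -10$ ($U{\left(s \right)} = -5 - 5 = -10$)
$O - U{\left(l{\left(-5,2 \right)} \right)} = -21353 - -10 = -21353 + 10 = -21343$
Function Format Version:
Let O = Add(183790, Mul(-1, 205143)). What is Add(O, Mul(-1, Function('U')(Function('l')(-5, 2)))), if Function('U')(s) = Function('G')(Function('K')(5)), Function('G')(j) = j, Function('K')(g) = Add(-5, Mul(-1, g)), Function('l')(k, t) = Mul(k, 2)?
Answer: -21343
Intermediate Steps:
Function('l')(k, t) = Mul(2, k)
O = -21353 (O = Add(183790, -205143) = -21353)
Function('U')(s) = -10 (Function('U')(s) = Add(-5, Mul(-1, 5)) = Add(-5, -5) = -10)
Add(O, Mul(-1, Function('U')(Function('l')(-5, 2)))) = Add(-21353, Mul(-1, -10)) = Add(-21353, 10) = -21343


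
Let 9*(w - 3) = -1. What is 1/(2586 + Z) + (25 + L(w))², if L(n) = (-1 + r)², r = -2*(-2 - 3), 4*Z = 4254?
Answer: 82011566/7299 ≈ 11236.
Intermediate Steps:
Z = 2127/2 (Z = (¼)*4254 = 2127/2 ≈ 1063.5)
r = 10 (r = -2*(-5) = 10)
w = 26/9 (w = 3 + (⅑)*(-1) = 3 - ⅑ = 26/9 ≈ 2.8889)
L(n) = 81 (L(n) = (-1 + 10)² = 9² = 81)
1/(2586 + Z) + (25 + L(w))² = 1/(2586 + 2127/2) + (25 + 81)² = 1/(7299/2) + 106² = 2/7299 + 11236 = 82011566/7299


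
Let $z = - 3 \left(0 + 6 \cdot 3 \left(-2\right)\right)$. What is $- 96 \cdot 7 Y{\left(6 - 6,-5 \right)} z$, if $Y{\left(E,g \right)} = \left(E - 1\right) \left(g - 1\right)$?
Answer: $-435456$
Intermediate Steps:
$z = 108$ ($z = - 3 \left(0 + 18 \left(-2\right)\right) = - 3 \left(0 - 36\right) = \left(-3\right) \left(-36\right) = 108$)
$Y{\left(E,g \right)} = \left(-1 + E\right) \left(-1 + g\right)$
$- 96 \cdot 7 Y{\left(6 - 6,-5 \right)} z = - 96 \cdot 7 \left(1 - \left(6 - 6\right) - -5 + \left(6 - 6\right) \left(-5\right)\right) 108 = - 96 \cdot 7 \left(1 - \left(6 - 6\right) + 5 + \left(6 - 6\right) \left(-5\right)\right) 108 = - 96 \cdot 7 \left(1 - 0 + 5 + 0 \left(-5\right)\right) 108 = - 96 \cdot 7 \left(1 + 0 + 5 + 0\right) 108 = - 96 \cdot 7 \cdot 6 \cdot 108 = \left(-96\right) 42 \cdot 108 = \left(-4032\right) 108 = -435456$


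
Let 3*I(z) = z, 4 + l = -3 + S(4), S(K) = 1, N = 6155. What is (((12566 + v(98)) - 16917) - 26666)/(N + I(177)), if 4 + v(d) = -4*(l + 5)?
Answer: -31017/6214 ≈ -4.9915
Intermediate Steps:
l = -6 (l = -4 + (-3 + 1) = -4 - 2 = -6)
I(z) = z/3
v(d) = 0 (v(d) = -4 - 4*(-6 + 5) = -4 - 4*(-1) = -4 + 4 = 0)
(((12566 + v(98)) - 16917) - 26666)/(N + I(177)) = (((12566 + 0) - 16917) - 26666)/(6155 + (⅓)*177) = ((12566 - 16917) - 26666)/(6155 + 59) = (-4351 - 26666)/6214 = -31017*1/6214 = -31017/6214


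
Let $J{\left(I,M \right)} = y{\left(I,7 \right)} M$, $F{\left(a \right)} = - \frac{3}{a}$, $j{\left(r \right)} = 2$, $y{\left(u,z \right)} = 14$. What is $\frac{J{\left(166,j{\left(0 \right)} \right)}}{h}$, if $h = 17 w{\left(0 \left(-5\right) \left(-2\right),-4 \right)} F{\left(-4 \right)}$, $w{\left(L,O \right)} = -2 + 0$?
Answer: $- \frac{56}{51} \approx -1.098$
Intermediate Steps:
$w{\left(L,O \right)} = -2$
$J{\left(I,M \right)} = 14 M$
$h = - \frac{51}{2}$ ($h = 17 \left(-2\right) \left(- \frac{3}{-4}\right) = - 34 \left(\left(-3\right) \left(- \frac{1}{4}\right)\right) = \left(-34\right) \frac{3}{4} = - \frac{51}{2} \approx -25.5$)
$\frac{J{\left(166,j{\left(0 \right)} \right)}}{h} = \frac{14 \cdot 2}{- \frac{51}{2}} = 28 \left(- \frac{2}{51}\right) = - \frac{56}{51}$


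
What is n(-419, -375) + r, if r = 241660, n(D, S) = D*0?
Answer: 241660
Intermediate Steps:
n(D, S) = 0
n(-419, -375) + r = 0 + 241660 = 241660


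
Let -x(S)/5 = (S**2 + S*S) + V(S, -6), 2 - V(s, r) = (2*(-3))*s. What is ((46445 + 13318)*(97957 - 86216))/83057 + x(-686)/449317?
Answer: 314886422260181/37318922069 ≈ 8437.7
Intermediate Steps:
V(s, r) = 2 + 6*s (V(s, r) = 2 - 2*(-3)*s = 2 - (-6)*s = 2 + 6*s)
x(S) = -10 - 30*S - 10*S**2 (x(S) = -5*((S**2 + S*S) + (2 + 6*S)) = -5*((S**2 + S**2) + (2 + 6*S)) = -5*(2*S**2 + (2 + 6*S)) = -5*(2 + 2*S**2 + 6*S) = -10 - 30*S - 10*S**2)
((46445 + 13318)*(97957 - 86216))/83057 + x(-686)/449317 = ((46445 + 13318)*(97957 - 86216))/83057 + (-10 - 30*(-686) - 10*(-686)**2)/449317 = (59763*11741)*(1/83057) + (-10 + 20580 - 10*470596)*(1/449317) = 701677383*(1/83057) + (-10 + 20580 - 4705960)*(1/449317) = 701677383/83057 - 4685390*1/449317 = 701677383/83057 - 4685390/449317 = 314886422260181/37318922069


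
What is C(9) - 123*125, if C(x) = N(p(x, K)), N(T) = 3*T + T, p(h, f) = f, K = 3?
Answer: -15363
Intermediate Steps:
N(T) = 4*T
C(x) = 12 (C(x) = 4*3 = 12)
C(9) - 123*125 = 12 - 123*125 = 12 - 15375 = -15363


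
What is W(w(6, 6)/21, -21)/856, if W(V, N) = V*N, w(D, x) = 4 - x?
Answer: 1/428 ≈ 0.0023364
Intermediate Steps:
W(V, N) = N*V
W(w(6, 6)/21, -21)/856 = -21*(4 - 1*6)/21/856 = -21*(4 - 6)/21*(1/856) = -(-42)/21*(1/856) = -21*(-2/21)*(1/856) = 2*(1/856) = 1/428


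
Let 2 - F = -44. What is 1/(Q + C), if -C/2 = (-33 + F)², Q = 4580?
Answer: 1/4242 ≈ 0.00023574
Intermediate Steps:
F = 46 (F = 2 - 1*(-44) = 2 + 44 = 46)
C = -338 (C = -2*(-33 + 46)² = -2*13² = -2*169 = -338)
1/(Q + C) = 1/(4580 - 338) = 1/4242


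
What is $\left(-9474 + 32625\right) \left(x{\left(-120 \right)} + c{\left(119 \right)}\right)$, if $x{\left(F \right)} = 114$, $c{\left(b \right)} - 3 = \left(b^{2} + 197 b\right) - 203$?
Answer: $868579218$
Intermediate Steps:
$c{\left(b \right)} = -200 + b^{2} + 197 b$ ($c{\left(b \right)} = 3 - \left(203 - b^{2} - 197 b\right) = 3 + \left(-203 + b^{2} + 197 b\right) = -200 + b^{2} + 197 b$)
$\left(-9474 + 32625\right) \left(x{\left(-120 \right)} + c{\left(119 \right)}\right) = \left(-9474 + 32625\right) \left(114 + \left(-200 + 119^{2} + 197 \cdot 119\right)\right) = 23151 \left(114 + \left(-200 + 14161 + 23443\right)\right) = 23151 \left(114 + 37404\right) = 23151 \cdot 37518 = 868579218$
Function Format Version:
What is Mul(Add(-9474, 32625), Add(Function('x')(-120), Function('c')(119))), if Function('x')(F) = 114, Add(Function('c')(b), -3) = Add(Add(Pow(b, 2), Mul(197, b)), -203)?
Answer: 868579218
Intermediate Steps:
Function('c')(b) = Add(-200, Pow(b, 2), Mul(197, b)) (Function('c')(b) = Add(3, Add(Add(Pow(b, 2), Mul(197, b)), -203)) = Add(3, Add(-203, Pow(b, 2), Mul(197, b))) = Add(-200, Pow(b, 2), Mul(197, b)))
Mul(Add(-9474, 32625), Add(Function('x')(-120), Function('c')(119))) = Mul(Add(-9474, 32625), Add(114, Add(-200, Pow(119, 2), Mul(197, 119)))) = Mul(23151, Add(114, Add(-200, 14161, 23443))) = Mul(23151, Add(114, 37404)) = Mul(23151, 37518) = 868579218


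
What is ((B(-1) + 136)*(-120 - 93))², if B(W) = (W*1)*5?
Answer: 778577409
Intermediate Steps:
B(W) = 5*W (B(W) = W*5 = 5*W)
((B(-1) + 136)*(-120 - 93))² = ((5*(-1) + 136)*(-120 - 93))² = ((-5 + 136)*(-213))² = (131*(-213))² = (-27903)² = 778577409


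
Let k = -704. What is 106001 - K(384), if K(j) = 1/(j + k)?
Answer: 33920321/320 ≈ 1.0600e+5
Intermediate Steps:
K(j) = 1/(-704 + j) (K(j) = 1/(j - 704) = 1/(-704 + j))
106001 - K(384) = 106001 - 1/(-704 + 384) = 106001 - 1/(-320) = 106001 - 1*(-1/320) = 106001 + 1/320 = 33920321/320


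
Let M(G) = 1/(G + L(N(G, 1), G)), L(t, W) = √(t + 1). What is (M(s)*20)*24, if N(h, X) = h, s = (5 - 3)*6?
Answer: 5760/131 - 480*√13/131 ≈ 30.758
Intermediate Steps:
s = 12 (s = 2*6 = 12)
L(t, W) = √(1 + t)
M(G) = 1/(G + √(1 + G))
(M(s)*20)*24 = (20/(12 + √(1 + 12)))*24 = (20/(12 + √13))*24 = 480/(12 + √13)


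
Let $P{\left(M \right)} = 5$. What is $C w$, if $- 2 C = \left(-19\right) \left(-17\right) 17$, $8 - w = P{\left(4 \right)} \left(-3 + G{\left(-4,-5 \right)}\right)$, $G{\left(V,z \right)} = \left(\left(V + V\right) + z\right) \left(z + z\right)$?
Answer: $\frac{3442857}{2} \approx 1.7214 \cdot 10^{6}$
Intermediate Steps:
$G{\left(V,z \right)} = 2 z \left(z + 2 V\right)$ ($G{\left(V,z \right)} = \left(2 V + z\right) 2 z = \left(z + 2 V\right) 2 z = 2 z \left(z + 2 V\right)$)
$w = -627$ ($w = 8 - 5 \left(-3 + 2 \left(-5\right) \left(-5 + 2 \left(-4\right)\right)\right) = 8 - 5 \left(-3 + 2 \left(-5\right) \left(-5 - 8\right)\right) = 8 - 5 \left(-3 + 2 \left(-5\right) \left(-13\right)\right) = 8 - 5 \left(-3 + 130\right) = 8 - 5 \cdot 127 = 8 - 635 = -627$)
$C = - \frac{5491}{2}$ ($C = - \frac{\left(-19\right) \left(-17\right) 17}{2} = - \frac{323 \cdot 17}{2} = \left(- \frac{1}{2}\right) 5491 = - \frac{5491}{2} \approx -2745.5$)
$C w = \left(- \frac{5491}{2}\right) \left(-627\right) = \frac{3442857}{2}$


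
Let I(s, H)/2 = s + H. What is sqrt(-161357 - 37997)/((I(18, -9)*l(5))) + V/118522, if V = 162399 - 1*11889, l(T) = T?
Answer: 75255/59261 + I*sqrt(199354)/90 ≈ 1.2699 + 4.961*I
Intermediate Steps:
I(s, H) = 2*H + 2*s (I(s, H) = 2*(s + H) = 2*(H + s) = 2*H + 2*s)
V = 150510 (V = 162399 - 11889 = 150510)
sqrt(-161357 - 37997)/((I(18, -9)*l(5))) + V/118522 = sqrt(-161357 - 37997)/(((2*(-9) + 2*18)*5)) + 150510/118522 = sqrt(-199354)/(((-18 + 36)*5)) + 150510*(1/118522) = (I*sqrt(199354))/((18*5)) + 75255/59261 = (I*sqrt(199354))/90 + 75255/59261 = (I*sqrt(199354))*(1/90) + 75255/59261 = I*sqrt(199354)/90 + 75255/59261 = 75255/59261 + I*sqrt(199354)/90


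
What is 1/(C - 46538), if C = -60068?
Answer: -1/106606 ≈ -9.3803e-6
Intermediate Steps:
1/(C - 46538) = 1/(-60068 - 46538) = 1/(-106606) = -1/106606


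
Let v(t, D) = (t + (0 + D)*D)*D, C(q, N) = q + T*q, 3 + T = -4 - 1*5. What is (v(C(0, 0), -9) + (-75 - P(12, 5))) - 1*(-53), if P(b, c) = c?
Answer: -756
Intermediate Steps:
T = -12 (T = -3 + (-4 - 1*5) = -3 + (-4 - 5) = -3 - 9 = -12)
C(q, N) = -11*q (C(q, N) = q - 12*q = -11*q)
v(t, D) = D*(t + D**2) (v(t, D) = (t + D*D)*D = (t + D**2)*D = D*(t + D**2))
(v(C(0, 0), -9) + (-75 - P(12, 5))) - 1*(-53) = (-9*(-11*0 + (-9)**2) + (-75 - 1*5)) - 1*(-53) = (-9*(0 + 81) + (-75 - 5)) + 53 = (-9*81 - 80) + 53 = (-729 - 80) + 53 = -809 + 53 = -756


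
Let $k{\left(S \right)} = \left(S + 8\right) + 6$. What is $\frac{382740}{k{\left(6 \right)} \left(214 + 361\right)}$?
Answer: $\frac{19137}{575} \approx 33.282$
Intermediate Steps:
$k{\left(S \right)} = 14 + S$ ($k{\left(S \right)} = \left(8 + S\right) + 6 = 14 + S$)
$\frac{382740}{k{\left(6 \right)} \left(214 + 361\right)} = \frac{382740}{\left(14 + 6\right) \left(214 + 361\right)} = \frac{382740}{20 \cdot 575} = \frac{382740}{11500} = 382740 \cdot \frac{1}{11500} = \frac{19137}{575}$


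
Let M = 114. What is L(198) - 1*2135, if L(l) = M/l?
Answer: -70436/33 ≈ -2134.4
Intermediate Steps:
L(l) = 114/l
L(198) - 1*2135 = 114/198 - 1*2135 = 114*(1/198) - 2135 = 19/33 - 2135 = -70436/33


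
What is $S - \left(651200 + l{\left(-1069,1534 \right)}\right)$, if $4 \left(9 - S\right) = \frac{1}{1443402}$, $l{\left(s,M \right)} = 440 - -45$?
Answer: $- \frac{3762521767009}{5773608} \approx -6.5168 \cdot 10^{5}$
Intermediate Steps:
$l{\left(s,M \right)} = 485$ ($l{\left(s,M \right)} = 440 + 45 = 485$)
$S = \frac{51962471}{5773608}$ ($S = 9 - \frac{1}{4 \cdot 1443402} = 9 - \frac{1}{5773608} = \frac{51962471}{5773608} \approx 9.0$)
$S - \left(651200 + l{\left(-1069,1534 \right)}\right) = \frac{51962471}{5773608} - \left(651200 + 485\right) = \frac{51962471}{5773608} - 651685 = - \frac{3762521767009}{5773608}$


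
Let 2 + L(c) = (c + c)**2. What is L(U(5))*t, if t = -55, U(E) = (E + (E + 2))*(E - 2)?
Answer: -285010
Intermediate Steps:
U(E) = (-2 + E)*(2 + 2*E) (U(E) = (E + (2 + E))*(-2 + E) = (2 + 2*E)*(-2 + E) = (-2 + E)*(2 + 2*E))
L(c) = -2 + 4*c**2 (L(c) = -2 + (c + c)**2 = -2 + (2*c)**2 = -2 + 4*c**2)
L(U(5))*t = (-2 + 4*(-4 - 2*5 + 2*5**2)**2)*(-55) = (-2 + 4*(-4 - 10 + 2*25)**2)*(-55) = (-2 + 4*(-4 - 10 + 50)**2)*(-55) = (-2 + 4*36**2)*(-55) = (-2 + 4*1296)*(-55) = (-2 + 5184)*(-55) = 5182*(-55) = -285010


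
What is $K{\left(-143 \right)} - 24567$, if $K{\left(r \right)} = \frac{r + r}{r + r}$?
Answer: $-24566$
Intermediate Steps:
$K{\left(r \right)} = 1$ ($K{\left(r \right)} = \frac{2 r}{2 r} = 2 r \frac{1}{2 r} = 1$)
$K{\left(-143 \right)} - 24567 = 1 - 24567 = -24566$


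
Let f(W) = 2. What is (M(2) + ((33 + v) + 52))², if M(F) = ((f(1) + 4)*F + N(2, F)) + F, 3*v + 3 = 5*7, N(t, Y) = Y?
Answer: 112225/9 ≈ 12469.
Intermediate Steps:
v = 32/3 (v = -1 + (5*7)/3 = -1 + (⅓)*35 = -1 + 35/3 = 32/3 ≈ 10.667)
M(F) = 8*F (M(F) = ((2 + 4)*F + F) + F = (6*F + F) + F = 7*F + F = 8*F)
(M(2) + ((33 + v) + 52))² = (8*2 + ((33 + 32/3) + 52))² = (16 + (131/3 + 52))² = (16 + 287/3)² = (335/3)² = 112225/9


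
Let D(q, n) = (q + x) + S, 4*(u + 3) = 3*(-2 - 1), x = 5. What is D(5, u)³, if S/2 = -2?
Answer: 216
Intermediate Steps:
S = -4 (S = 2*(-2) = -4)
u = -21/4 (u = -3 + (3*(-2 - 1))/4 = -3 + (3*(-3))/4 = -3 + (¼)*(-9) = -3 - 9/4 = -21/4 ≈ -5.2500)
D(q, n) = 1 + q (D(q, n) = (q + 5) - 4 = (5 + q) - 4 = 1 + q)
D(5, u)³ = (1 + 5)³ = 6³ = 216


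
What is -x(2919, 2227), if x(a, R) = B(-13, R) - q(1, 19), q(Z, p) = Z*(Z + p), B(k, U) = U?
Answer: -2207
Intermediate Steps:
x(a, R) = -20 + R (x(a, R) = R - (1 + 19) = R - 20 = -20 + R)
-x(2919, 2227) = -(-20 + 2227) = -1*2207 = -2207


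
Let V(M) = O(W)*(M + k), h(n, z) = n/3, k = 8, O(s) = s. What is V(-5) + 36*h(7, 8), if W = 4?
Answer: 96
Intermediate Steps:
h(n, z) = n/3 (h(n, z) = n*(1/3) = n/3)
V(M) = 32 + 4*M (V(M) = 4*(M + 8) = 4*(8 + M) = 32 + 4*M)
V(-5) + 36*h(7, 8) = (32 + 4*(-5)) + 36*((1/3)*7) = (32 - 20) + 36*(7/3) = 12 + 84 = 96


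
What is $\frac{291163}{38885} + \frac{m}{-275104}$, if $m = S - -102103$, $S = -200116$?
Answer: $\frac{83911341457}{10697419040} \approx 7.8441$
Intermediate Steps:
$m = -98013$ ($m = -200116 - -102103 = -200116 + 102103 = -98013$)
$\frac{291163}{38885} + \frac{m}{-275104} = \frac{291163}{38885} - \frac{98013}{-275104} = 291163 \cdot \frac{1}{38885} - - \frac{98013}{275104} = \frac{291163}{38885} + \frac{98013}{275104} = \frac{83911341457}{10697419040}$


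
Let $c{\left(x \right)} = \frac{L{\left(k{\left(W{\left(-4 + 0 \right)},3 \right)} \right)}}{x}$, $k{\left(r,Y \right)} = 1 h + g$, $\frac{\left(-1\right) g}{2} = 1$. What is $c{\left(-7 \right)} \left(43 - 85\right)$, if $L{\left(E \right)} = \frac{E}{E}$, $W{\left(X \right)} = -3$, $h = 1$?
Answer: $6$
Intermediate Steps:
$g = -2$ ($g = \left(-2\right) 1 = -2$)
$k{\left(r,Y \right)} = -1$ ($k{\left(r,Y \right)} = 1 \cdot 1 - 2 = 1 - 2 = -1$)
$L{\left(E \right)} = 1$
$c{\left(x \right)} = \frac{1}{x}$ ($c{\left(x \right)} = 1 \frac{1}{x} = \frac{1}{x}$)
$c{\left(-7 \right)} \left(43 - 85\right) = \frac{43 - 85}{-7} = \left(- \frac{1}{7}\right) \left(-42\right) = 6$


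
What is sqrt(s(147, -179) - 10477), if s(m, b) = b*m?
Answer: I*sqrt(36790) ≈ 191.81*I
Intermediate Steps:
sqrt(s(147, -179) - 10477) = sqrt(-179*147 - 10477) = sqrt(-26313 - 10477) = sqrt(-36790) = I*sqrt(36790)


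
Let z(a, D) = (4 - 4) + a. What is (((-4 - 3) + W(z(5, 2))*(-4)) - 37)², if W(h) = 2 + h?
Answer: 5184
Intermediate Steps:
z(a, D) = a (z(a, D) = 0 + a = a)
(((-4 - 3) + W(z(5, 2))*(-4)) - 37)² = (((-4 - 3) + (2 + 5)*(-4)) - 37)² = ((-7 + 7*(-4)) - 37)² = ((-7 - 28) - 37)² = (-35 - 37)² = (-72)² = 5184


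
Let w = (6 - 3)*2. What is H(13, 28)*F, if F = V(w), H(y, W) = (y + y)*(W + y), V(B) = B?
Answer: 6396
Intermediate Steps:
w = 6 (w = 3*2 = 6)
H(y, W) = 2*y*(W + y) (H(y, W) = (2*y)*(W + y) = 2*y*(W + y))
F = 6
H(13, 28)*F = (2*13*(28 + 13))*6 = (2*13*41)*6 = 1066*6 = 6396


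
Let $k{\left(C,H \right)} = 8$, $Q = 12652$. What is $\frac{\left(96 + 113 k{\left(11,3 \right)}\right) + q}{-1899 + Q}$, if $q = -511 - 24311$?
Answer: $- \frac{23822}{10753} \approx -2.2154$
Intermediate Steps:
$q = -24822$ ($q = -511 - 24311 = -24822$)
$\frac{\left(96 + 113 k{\left(11,3 \right)}\right) + q}{-1899 + Q} = \frac{\left(96 + 113 \cdot 8\right) - 24822}{-1899 + 12652} = \frac{\left(96 + 904\right) - 24822}{10753} = \left(1000 - 24822\right) \frac{1}{10753} = \left(-23822\right) \frac{1}{10753} = - \frac{23822}{10753}$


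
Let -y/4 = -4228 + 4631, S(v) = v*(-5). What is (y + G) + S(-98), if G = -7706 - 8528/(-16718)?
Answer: -5676076/643 ≈ -8827.5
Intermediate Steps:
S(v) = -5*v
y = -1612 (y = -4*(-4228 + 4631) = -4*403 = -1612)
G = -4954630/643 (G = -7706 - 8528*(-1/16718) = -7706 + 328/643 = -4954630/643 ≈ -7705.5)
(y + G) + S(-98) = (-1612 - 4954630/643) - 5*(-98) = -5991146/643 + 490 = -5676076/643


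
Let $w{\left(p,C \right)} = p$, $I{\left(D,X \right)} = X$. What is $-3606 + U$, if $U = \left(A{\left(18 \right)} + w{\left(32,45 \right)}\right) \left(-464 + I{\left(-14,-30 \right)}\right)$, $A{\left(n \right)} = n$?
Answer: $-28306$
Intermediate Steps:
$U = -24700$ ($U = \left(18 + 32\right) \left(-464 - 30\right) = 50 \left(-494\right) = -24700$)
$-3606 + U = -3606 - 24700 = -28306$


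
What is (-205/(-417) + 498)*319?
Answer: 66310849/417 ≈ 1.5902e+5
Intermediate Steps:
(-205/(-417) + 498)*319 = (-205*(-1/417) + 498)*319 = (205/417 + 498)*319 = (207871/417)*319 = 66310849/417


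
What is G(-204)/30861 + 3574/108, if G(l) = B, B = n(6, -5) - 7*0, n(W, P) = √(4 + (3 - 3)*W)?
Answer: 2042545/61722 ≈ 33.093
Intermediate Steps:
n(W, P) = 2 (n(W, P) = √(4 + 0*W) = √(4 + 0) = √4 = 2)
B = 2 (B = 2 - 7*0 = 2 + 0 = 2)
G(l) = 2
G(-204)/30861 + 3574/108 = 2/30861 + 3574/108 = 2*(1/30861) + 3574*(1/108) = 2/30861 + 1787/54 = 2042545/61722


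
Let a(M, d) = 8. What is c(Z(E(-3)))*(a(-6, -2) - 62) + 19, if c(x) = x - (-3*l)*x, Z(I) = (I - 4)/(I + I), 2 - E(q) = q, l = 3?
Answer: -35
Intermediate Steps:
E(q) = 2 - q
Z(I) = (-4 + I)/(2*I) (Z(I) = (-4 + I)/((2*I)) = (-4 + I)*(1/(2*I)) = (-4 + I)/(2*I))
c(x) = 10*x (c(x) = x - (-3*3)*x = x - (-9)*x = x + 9*x = 10*x)
c(Z(E(-3)))*(a(-6, -2) - 62) + 19 = (10*((-4 + (2 - 1*(-3)))/(2*(2 - 1*(-3)))))*(8 - 62) + 19 = (10*((-4 + (2 + 3))/(2*(2 + 3))))*(-54) + 19 = (10*((½)*(-4 + 5)/5))*(-54) + 19 = (10*((½)*(⅕)*1))*(-54) + 19 = (10*(⅒))*(-54) + 19 = 1*(-54) + 19 = -54 + 19 = -35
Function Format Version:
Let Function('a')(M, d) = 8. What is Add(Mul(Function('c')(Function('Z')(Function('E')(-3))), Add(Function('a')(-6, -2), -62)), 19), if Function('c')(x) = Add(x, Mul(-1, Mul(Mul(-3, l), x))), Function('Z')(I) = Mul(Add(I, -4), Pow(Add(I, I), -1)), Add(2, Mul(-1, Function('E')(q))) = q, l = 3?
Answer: -35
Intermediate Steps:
Function('E')(q) = Add(2, Mul(-1, q))
Function('Z')(I) = Mul(Rational(1, 2), Pow(I, -1), Add(-4, I)) (Function('Z')(I) = Mul(Add(-4, I), Pow(Mul(2, I), -1)) = Mul(Add(-4, I), Mul(Rational(1, 2), Pow(I, -1))) = Mul(Rational(1, 2), Pow(I, -1), Add(-4, I)))
Function('c')(x) = Mul(10, x) (Function('c')(x) = Add(x, Mul(-1, Mul(Mul(-3, 3), x))) = Add(x, Mul(-1, Mul(-9, x))) = Add(x, Mul(9, x)) = Mul(10, x))
Add(Mul(Function('c')(Function('Z')(Function('E')(-3))), Add(Function('a')(-6, -2), -62)), 19) = Add(Mul(Mul(10, Mul(Rational(1, 2), Pow(Add(2, Mul(-1, -3)), -1), Add(-4, Add(2, Mul(-1, -3))))), Add(8, -62)), 19) = Add(Mul(Mul(10, Mul(Rational(1, 2), Pow(Add(2, 3), -1), Add(-4, Add(2, 3)))), -54), 19) = Add(Mul(Mul(10, Mul(Rational(1, 2), Pow(5, -1), Add(-4, 5))), -54), 19) = Add(Mul(Mul(10, Mul(Rational(1, 2), Rational(1, 5), 1)), -54), 19) = Add(Mul(Mul(10, Rational(1, 10)), -54), 19) = Add(Mul(1, -54), 19) = Add(-54, 19) = -35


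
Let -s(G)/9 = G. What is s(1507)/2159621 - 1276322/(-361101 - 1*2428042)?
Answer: 2718542647453/6023491794803 ≈ 0.45132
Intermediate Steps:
s(G) = -9*G
s(1507)/2159621 - 1276322/(-361101 - 1*2428042) = -9*1507/2159621 - 1276322/(-361101 - 1*2428042) = -13563*1/2159621 - 1276322/(-361101 - 2428042) = -13563/2159621 - 1276322/(-2789143) = -13563/2159621 - 1276322*(-1/2789143) = -13563/2159621 + 1276322/2789143 = 2718542647453/6023491794803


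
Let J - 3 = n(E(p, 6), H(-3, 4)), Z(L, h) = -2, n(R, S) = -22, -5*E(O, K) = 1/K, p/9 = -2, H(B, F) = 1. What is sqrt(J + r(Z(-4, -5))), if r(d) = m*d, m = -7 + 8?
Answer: I*sqrt(21) ≈ 4.5826*I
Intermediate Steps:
p = -18 (p = 9*(-2) = -18)
m = 1
E(O, K) = -1/(5*K)
r(d) = d (r(d) = 1*d = d)
J = -19 (J = 3 - 22 = -19)
sqrt(J + r(Z(-4, -5))) = sqrt(-19 - 2) = sqrt(-21) = I*sqrt(21)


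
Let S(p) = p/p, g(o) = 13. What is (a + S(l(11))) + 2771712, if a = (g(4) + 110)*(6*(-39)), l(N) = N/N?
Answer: 2742931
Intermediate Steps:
l(N) = 1
a = -28782 (a = (13 + 110)*(6*(-39)) = 123*(-234) = -28782)
S(p) = 1
(a + S(l(11))) + 2771712 = (-28782 + 1) + 2771712 = -28781 + 2771712 = 2742931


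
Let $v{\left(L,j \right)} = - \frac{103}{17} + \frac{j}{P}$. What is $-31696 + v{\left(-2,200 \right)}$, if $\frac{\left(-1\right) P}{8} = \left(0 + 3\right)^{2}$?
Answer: $- \frac{4850840}{153} \approx -31705.0$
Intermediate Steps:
$P = -72$ ($P = - 8 \left(0 + 3\right)^{2} = - 8 \cdot 3^{2} = \left(-8\right) 9 = -72$)
$v{\left(L,j \right)} = - \frac{103}{17} - \frac{j}{72}$ ($v{\left(L,j \right)} = - \frac{103}{17} + \frac{j}{-72} = \left(-103\right) \frac{1}{17} + j \left(- \frac{1}{72}\right) = - \frac{103}{17} - \frac{j}{72}$)
$-31696 + v{\left(-2,200 \right)} = -31696 - \frac{1352}{153} = - \frac{4850840}{153}$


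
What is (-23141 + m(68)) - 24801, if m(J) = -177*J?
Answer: -59978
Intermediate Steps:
(-23141 + m(68)) - 24801 = (-23141 - 177*68) - 24801 = (-23141 - 12036) - 24801 = -35177 - 24801 = -59978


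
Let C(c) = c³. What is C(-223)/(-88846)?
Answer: 11089567/88846 ≈ 124.82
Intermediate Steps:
C(-223)/(-88846) = (-223)³/(-88846) = -11089567*(-1/88846) = 11089567/88846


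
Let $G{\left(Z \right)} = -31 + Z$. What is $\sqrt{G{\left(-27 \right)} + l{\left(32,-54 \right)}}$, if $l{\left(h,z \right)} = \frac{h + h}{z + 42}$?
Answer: $\frac{i \sqrt{570}}{3} \approx 7.9582 i$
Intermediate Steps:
$l{\left(h,z \right)} = \frac{2 h}{42 + z}$
$\sqrt{G{\left(-27 \right)} + l{\left(32,-54 \right)}} = \sqrt{\left(-31 - 27\right) + 2 \cdot 32 \frac{1}{42 - 54}} = \sqrt{-58 + 2 \cdot 32 \frac{1}{-12}} = \sqrt{-58 + 2 \cdot 32 \left(- \frac{1}{12}\right)} = \sqrt{-58 - \frac{16}{3}} = \sqrt{- \frac{190}{3}} = \frac{i \sqrt{570}}{3}$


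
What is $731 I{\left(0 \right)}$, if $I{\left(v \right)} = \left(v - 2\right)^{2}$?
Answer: $2924$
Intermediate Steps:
$I{\left(v \right)} = \left(-2 + v\right)^{2}$
$731 I{\left(0 \right)} = 731 \left(-2 + 0\right)^{2} = 731 \left(-2\right)^{2} = 731 \cdot 4 = 2924$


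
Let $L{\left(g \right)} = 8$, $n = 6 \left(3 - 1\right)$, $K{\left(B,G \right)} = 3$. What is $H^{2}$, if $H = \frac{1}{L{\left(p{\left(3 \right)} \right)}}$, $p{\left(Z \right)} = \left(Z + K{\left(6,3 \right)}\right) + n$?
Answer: $\frac{1}{64} \approx 0.015625$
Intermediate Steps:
$n = 12$ ($n = 6 \cdot 2 = 12$)
$p{\left(Z \right)} = 15 + Z$ ($p{\left(Z \right)} = \left(Z + 3\right) + 12 = \left(3 + Z\right) + 12 = 15 + Z$)
$H = \frac{1}{8} \approx 0.125$
$H^{2} = \left(\frac{1}{8}\right)^{2} = \frac{1}{64}$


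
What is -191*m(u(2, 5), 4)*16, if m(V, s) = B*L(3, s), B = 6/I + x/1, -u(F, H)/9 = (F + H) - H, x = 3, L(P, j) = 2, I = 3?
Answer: -30560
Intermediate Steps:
u(F, H) = -9*F (u(F, H) = -9*((F + H) - H) = -9*F)
B = 5 (B = 6/3 + 3/1 = 6*(⅓) + 3*1 = 2 + 3 = 5)
m(V, s) = 10 (m(V, s) = 5*2 = 10)
-191*m(u(2, 5), 4)*16 = -191*10*16 = -1910*16 = -30560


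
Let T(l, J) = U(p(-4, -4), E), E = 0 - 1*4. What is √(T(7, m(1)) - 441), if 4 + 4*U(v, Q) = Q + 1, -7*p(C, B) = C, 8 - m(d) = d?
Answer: I*√1771/2 ≈ 21.042*I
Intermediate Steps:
m(d) = 8 - d
p(C, B) = -C/7
E = -4 (E = 0 - 4 = -4)
U(v, Q) = -¾ + Q/4 (U(v, Q) = -1 + (Q + 1)/4 = -1 + (1 + Q)/4 = -1 + (¼ + Q/4) = -¾ + Q/4)
T(l, J) = -7/4 (T(l, J) = -¾ + (¼)*(-4) = -¾ - 1 = -7/4)
√(T(7, m(1)) - 441) = √(-7/4 - 441) = √(-1771/4) = I*√1771/2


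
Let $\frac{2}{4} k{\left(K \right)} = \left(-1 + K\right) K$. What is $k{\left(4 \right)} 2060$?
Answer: $49440$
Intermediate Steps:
$k{\left(K \right)} = 2 K \left(-1 + K\right)$ ($k{\left(K \right)} = 2 \left(-1 + K\right) K = 2 K \left(-1 + K\right)$)
$k{\left(4 \right)} 2060 = 2 \cdot 4 \left(-1 + 4\right) 2060 = 2 \cdot 4 \cdot 3 \cdot 2060 = 24 \cdot 2060 = 49440$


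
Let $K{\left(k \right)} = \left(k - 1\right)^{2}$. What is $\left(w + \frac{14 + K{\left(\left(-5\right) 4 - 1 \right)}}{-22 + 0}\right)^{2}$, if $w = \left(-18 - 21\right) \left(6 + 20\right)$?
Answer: $\frac{130028409}{121} \approx 1.0746 \cdot 10^{6}$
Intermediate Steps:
$w = -1014$ ($w = \left(-39\right) 26 = -1014$)
$K{\left(k \right)} = \left(-1 + k\right)^{2}$
$\left(w + \frac{14 + K{\left(\left(-5\right) 4 - 1 \right)}}{-22 + 0}\right)^{2} = \left(-1014 + \frac{14 + \left(-1 - 21\right)^{2}}{-22 + 0}\right)^{2} = \left(-1014 + \frac{14 + \left(-1 - 21\right)^{2}}{-22}\right)^{2} = \left(-1014 + \left(14 + \left(-1 - 21\right)^{2}\right) \left(- \frac{1}{22}\right)\right)^{2} = \left(-1014 + \left(14 + \left(-22\right)^{2}\right) \left(- \frac{1}{22}\right)\right)^{2} = \left(-1014 + \left(14 + 484\right) \left(- \frac{1}{22}\right)\right)^{2} = \left(-1014 + 498 \left(- \frac{1}{22}\right)\right)^{2} = \left(-1014 - \frac{249}{11}\right)^{2} = \left(- \frac{11403}{11}\right)^{2} = \frac{130028409}{121}$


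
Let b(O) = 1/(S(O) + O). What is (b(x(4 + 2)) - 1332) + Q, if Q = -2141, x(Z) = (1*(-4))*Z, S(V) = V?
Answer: -166705/48 ≈ -3473.0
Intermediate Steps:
x(Z) = -4*Z
b(O) = 1/(2*O) (b(O) = 1/(O + O) = 1/(2*O))
(b(x(4 + 2)) - 1332) + Q = (1/(2*((-4*(4 + 2)))) - 1332) - 2141 = (1/(2*((-4*6))) - 1332) - 2141 = ((½)/(-24) - 1332) - 2141 = ((½)*(-1/24) - 1332) - 2141 = (-1/48 - 1332) - 2141 = -63937/48 - 2141 = -166705/48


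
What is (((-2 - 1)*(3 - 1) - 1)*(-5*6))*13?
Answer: 2730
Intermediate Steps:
(((-2 - 1)*(3 - 1) - 1)*(-5*6))*13 = ((-3*2 - 1)*(-30))*13 = ((-6 - 1)*(-30))*13 = -7*(-30)*13 = 210*13 = 2730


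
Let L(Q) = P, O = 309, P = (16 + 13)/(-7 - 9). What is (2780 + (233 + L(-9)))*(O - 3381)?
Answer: -9250368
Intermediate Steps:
P = -29/16 (P = 29/(-16) = 29*(-1/16) = -29/16 ≈ -1.8125)
L(Q) = -29/16
(2780 + (233 + L(-9)))*(O - 3381) = (2780 + (233 - 29/16))*(309 - 3381) = (2780 + 3699/16)*(-3072) = (48179/16)*(-3072) = -9250368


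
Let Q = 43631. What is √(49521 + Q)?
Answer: 4*√5822 ≈ 305.21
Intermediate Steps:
√(49521 + Q) = √(49521 + 43631) = √93152 = 4*√5822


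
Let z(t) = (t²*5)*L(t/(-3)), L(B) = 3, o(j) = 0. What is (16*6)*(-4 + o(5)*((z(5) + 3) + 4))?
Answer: -384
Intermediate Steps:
z(t) = 15*t² (z(t) = (t²*5)*3 = (5*t²)*3 = 15*t²)
(16*6)*(-4 + o(5)*((z(5) + 3) + 4)) = (16*6)*(-4 + 0*((15*5² + 3) + 4)) = 96*(-4 + 0*((15*25 + 3) + 4)) = 96*(-4 + 0*((375 + 3) + 4)) = 96*(-4 + 0*(378 + 4)) = 96*(-4 + 0*382) = 96*(-4 + 0) = 96*(-4) = -384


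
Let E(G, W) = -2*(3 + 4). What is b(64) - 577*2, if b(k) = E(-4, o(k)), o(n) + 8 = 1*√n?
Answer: -1168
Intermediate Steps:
o(n) = -8 + √n (o(n) = -8 + 1*√n = -8 + √n)
E(G, W) = -14 (E(G, W) = -2*7 = -14)
b(k) = -14
b(64) - 577*2 = -14 - 577*2 = -14 - 1*1154 = -14 - 1154 = -1168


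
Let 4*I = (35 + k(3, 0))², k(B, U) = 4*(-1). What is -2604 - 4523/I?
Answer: -2520536/961 ≈ -2622.8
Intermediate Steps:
k(B, U) = -4
I = 961/4 (I = (35 - 4)²/4 = (¼)*31² = (¼)*961 = 961/4 ≈ 240.25)
-2604 - 4523/I = -2604 - 4523/961/4 = -2604 - 4523*4/961 = -2604 - 1*18092/961 = -2604 - 18092/961 = -2520536/961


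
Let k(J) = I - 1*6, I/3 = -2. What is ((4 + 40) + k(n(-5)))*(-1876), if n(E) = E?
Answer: -60032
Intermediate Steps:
I = -6 (I = 3*(-2) = -6)
k(J) = -12 (k(J) = -6 - 1*6 = -6 - 6 = -12)
((4 + 40) + k(n(-5)))*(-1876) = ((4 + 40) - 12)*(-1876) = (44 - 12)*(-1876) = 32*(-1876) = -60032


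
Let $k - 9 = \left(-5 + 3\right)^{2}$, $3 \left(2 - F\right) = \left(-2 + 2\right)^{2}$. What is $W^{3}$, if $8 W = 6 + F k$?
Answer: $64$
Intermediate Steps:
$F = 2$ ($F = 2 - \frac{\left(-2 + 2\right)^{2}}{3} = 2 - \frac{0^{2}}{3} = 2 - 0 = 2 + 0 = 2$)
$k = 13$ ($k = 9 + \left(-5 + 3\right)^{2} = 9 + \left(-2\right)^{2} = 9 + 4 = 13$)
$W = 4$ ($W = \frac{6 + 2 \cdot 13}{8} = \frac{6 + 26}{8} = \frac{1}{8} \cdot 32 = 4$)
$W^{3} = 4^{3} = 64$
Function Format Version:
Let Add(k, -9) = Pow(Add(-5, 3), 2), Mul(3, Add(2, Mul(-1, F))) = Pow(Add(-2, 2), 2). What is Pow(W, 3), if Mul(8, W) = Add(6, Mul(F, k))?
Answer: 64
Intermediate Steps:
F = 2 (F = Add(2, Mul(Rational(-1, 3), Pow(Add(-2, 2), 2))) = Add(2, Mul(Rational(-1, 3), Pow(0, 2))) = Add(2, Mul(Rational(-1, 3), 0)) = Add(2, 0) = 2)
k = 13 (k = Add(9, Pow(Add(-5, 3), 2)) = Add(9, Pow(-2, 2)) = Add(9, 4) = 13)
W = 4 (W = Mul(Rational(1, 8), Add(6, Mul(2, 13))) = Mul(Rational(1, 8), Add(6, 26)) = Mul(Rational(1, 8), 32) = 4)
Pow(W, 3) = Pow(4, 3) = 64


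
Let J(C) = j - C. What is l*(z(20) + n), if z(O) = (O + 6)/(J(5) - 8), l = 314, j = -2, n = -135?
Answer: -644014/15 ≈ -42934.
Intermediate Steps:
J(C) = -2 - C
z(O) = -⅖ - O/15 (z(O) = (O + 6)/((-2 - 1*5) - 8) = (6 + O)/((-2 - 5) - 8) = (6 + O)/(-7 - 8) = (6 + O)/(-15) = (6 + O)*(-1/15) = -⅖ - O/15)
l*(z(20) + n) = 314*((-⅖ - 1/15*20) - 135) = 314*((-⅖ - 4/3) - 135) = 314*(-26/15 - 135) = 314*(-2051/15) = -644014/15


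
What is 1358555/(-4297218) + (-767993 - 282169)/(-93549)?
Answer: 1461894529207/134000148894 ≈ 10.910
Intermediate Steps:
1358555/(-4297218) + (-767993 - 282169)/(-93549) = 1358555*(-1/4297218) - 1050162*(-1/93549) = -1358555/4297218 + 350054/31183 = 1461894529207/134000148894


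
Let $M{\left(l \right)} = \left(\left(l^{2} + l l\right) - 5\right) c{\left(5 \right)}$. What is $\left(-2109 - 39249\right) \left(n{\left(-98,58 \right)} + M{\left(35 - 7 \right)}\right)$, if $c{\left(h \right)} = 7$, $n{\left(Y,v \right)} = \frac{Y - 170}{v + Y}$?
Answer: $- \frac{2263874883}{5} \approx -4.5277 \cdot 10^{8}$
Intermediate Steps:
$n{\left(Y,v \right)} = \frac{-170 + Y}{Y + v}$
$M{\left(l \right)} = -35 + 14 l^{2}$ ($M{\left(l \right)} = \left(\left(l^{2} + l l\right) - 5\right) 7 = \left(\left(l^{2} + l^{2}\right) - 5\right) 7 = \left(2 l^{2} - 5\right) 7 = \left(-5 + 2 l^{2}\right) 7 = -35 + 14 l^{2}$)
$\left(-2109 - 39249\right) \left(n{\left(-98,58 \right)} + M{\left(35 - 7 \right)}\right) = \left(-2109 - 39249\right) \left(\frac{-170 - 98}{-98 + 58} - \left(35 - 14 \left(35 - 7\right)^{2}\right)\right) = - 41358 \left(\frac{1}{-40} \left(-268\right) - \left(35 - 14 \cdot 28^{2}\right)\right) = - 41358 \left(\left(- \frac{1}{40}\right) \left(-268\right) + \left(-35 + 14 \cdot 784\right)\right) = - 41358 \left(\frac{67}{10} + \left(-35 + 10976\right)\right) = - 41358 \left(\frac{67}{10} + 10941\right) = \left(-41358\right) \frac{109477}{10} = - \frac{2263874883}{5}$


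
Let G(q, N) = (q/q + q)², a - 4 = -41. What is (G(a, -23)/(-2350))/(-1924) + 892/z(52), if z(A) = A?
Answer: 9695087/565175 ≈ 17.154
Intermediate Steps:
a = -37 (a = 4 - 41 = -37)
G(q, N) = (1 + q)²
(G(a, -23)/(-2350))/(-1924) + 892/z(52) = ((1 - 37)²/(-2350))/(-1924) + 892/52 = ((-36)²*(-1/2350))*(-1/1924) + 892*(1/52) = (1296*(-1/2350))*(-1/1924) + 223/13 = -648/1175*(-1/1924) + 223/13 = 162/565175 + 223/13 = 9695087/565175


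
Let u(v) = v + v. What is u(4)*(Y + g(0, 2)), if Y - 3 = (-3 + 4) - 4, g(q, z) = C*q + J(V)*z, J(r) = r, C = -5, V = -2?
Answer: -32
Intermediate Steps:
u(v) = 2*v
g(q, z) = -5*q - 2*z
Y = 0 (Y = 3 + ((-3 + 4) - 4) = 3 + (1 - 4) = 3 - 3 = 0)
u(4)*(Y + g(0, 2)) = (2*4)*(0 + (-5*0 - 2*2)) = 8*(0 + (0 - 4)) = 8*(0 - 4) = 8*(-4) = -32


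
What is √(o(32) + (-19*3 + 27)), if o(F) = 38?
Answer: 2*√2 ≈ 2.8284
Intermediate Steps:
√(o(32) + (-19*3 + 27)) = √(38 + (-19*3 + 27)) = √(38 + (-57 + 27)) = √(38 - 30) = √8 = 2*√2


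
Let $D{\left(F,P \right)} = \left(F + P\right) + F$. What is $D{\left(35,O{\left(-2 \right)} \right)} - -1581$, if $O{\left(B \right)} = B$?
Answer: $1649$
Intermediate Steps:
$D{\left(F,P \right)} = P + 2 F$
$D{\left(35,O{\left(-2 \right)} \right)} - -1581 = \left(-2 + 2 \cdot 35\right) - -1581 = \left(-2 + 70\right) + 1581 = 68 + 1581 = 1649$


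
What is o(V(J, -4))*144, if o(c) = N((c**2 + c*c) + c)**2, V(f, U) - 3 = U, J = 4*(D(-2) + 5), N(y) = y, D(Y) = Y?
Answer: 144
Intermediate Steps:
J = 12 (J = 4*(-2 + 5) = 4*3 = 12)
V(f, U) = 3 + U
o(c) = (c + 2*c**2)**2 (o(c) = ((c**2 + c*c) + c)**2 = ((c**2 + c**2) + c)**2 = (2*c**2 + c)**2 = (c + 2*c**2)**2)
o(V(J, -4))*144 = ((3 - 4)**2*(1 + 2*(3 - 4))**2)*144 = ((-1)**2*(1 + 2*(-1))**2)*144 = (1*(1 - 2)**2)*144 = (1*(-1)**2)*144 = (1*1)*144 = 1*144 = 144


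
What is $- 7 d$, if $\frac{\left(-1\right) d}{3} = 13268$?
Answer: $278628$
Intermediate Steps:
$d = -39804$ ($d = \left(-3\right) 13268 = -39804$)
$- 7 d = \left(-7\right) \left(-39804\right) = 278628$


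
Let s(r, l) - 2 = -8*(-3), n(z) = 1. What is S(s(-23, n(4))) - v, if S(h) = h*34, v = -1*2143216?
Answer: 2144100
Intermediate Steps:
v = -2143216
s(r, l) = 26 (s(r, l) = 2 - 8*(-3) = 2 + 24 = 26)
S(h) = 34*h
S(s(-23, n(4))) - v = 34*26 - 1*(-2143216) = 884 + 2143216 = 2144100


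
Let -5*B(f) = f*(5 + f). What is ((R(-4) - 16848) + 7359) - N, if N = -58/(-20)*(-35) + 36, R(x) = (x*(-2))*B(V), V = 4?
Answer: -94811/10 ≈ -9481.1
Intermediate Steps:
B(f) = -f*(5 + f)/5
R(x) = 72*x/5 (R(x) = (x*(-2))*(-1/5*4*(5 + 4)) = (-2*x)*(-1/5*4*9) = -2*x*(-36/5) = 72*x/5)
N = -131/2 (N = -58*(-1/20)*(-35) + 36 = (29/10)*(-35) + 36 = -203/2 + 36 = -131/2 ≈ -65.500)
((R(-4) - 16848) + 7359) - N = (((72/5)*(-4) - 16848) + 7359) - 1*(-131/2) = ((-288/5 - 16848) + 7359) + 131/2 = (-84528/5 + 7359) + 131/2 = -47733/5 + 131/2 = -94811/10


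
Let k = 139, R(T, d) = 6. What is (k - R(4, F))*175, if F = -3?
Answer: 23275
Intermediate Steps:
(k - R(4, F))*175 = (139 - 1*6)*175 = (139 - 6)*175 = 133*175 = 23275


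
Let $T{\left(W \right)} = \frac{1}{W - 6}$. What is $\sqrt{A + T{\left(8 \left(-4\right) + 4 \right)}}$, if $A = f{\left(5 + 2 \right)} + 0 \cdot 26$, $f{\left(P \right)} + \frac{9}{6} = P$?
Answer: $\frac{\sqrt{1581}}{17} \approx 2.3389$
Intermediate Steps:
$f{\left(P \right)} = - \frac{3}{2} + P$
$T{\left(W \right)} = \frac{1}{-6 + W}$
$A = \frac{11}{2}$ ($A = \left(- \frac{3}{2} + \left(5 + 2\right)\right) + 0 \cdot 26 = \left(- \frac{3}{2} + 7\right) + 0 = \frac{11}{2} + 0 = \frac{11}{2} \approx 5.5$)
$\sqrt{A + T{\left(8 \left(-4\right) + 4 \right)}} = \sqrt{\frac{11}{2} + \frac{1}{-6 + \left(8 \left(-4\right) + 4\right)}} = \sqrt{\frac{11}{2} + \frac{1}{-6 + \left(-32 + 4\right)}} = \sqrt{\frac{11}{2} + \frac{1}{-6 - 28}} = \sqrt{\frac{11}{2} + \frac{1}{-34}} = \sqrt{\frac{11}{2} - \frac{1}{34}} = \sqrt{\frac{93}{17}} = \frac{\sqrt{1581}}{17}$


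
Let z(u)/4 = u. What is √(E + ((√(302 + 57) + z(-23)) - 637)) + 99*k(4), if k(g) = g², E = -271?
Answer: 1584 + √(-1000 + √359) ≈ 1584.0 + 31.322*I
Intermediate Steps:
z(u) = 4*u
√(E + ((√(302 + 57) + z(-23)) - 637)) + 99*k(4) = √(-271 + ((√(302 + 57) + 4*(-23)) - 637)) + 99*4² = √(-271 + ((√359 - 92) - 637)) + 99*16 = √(-271 + ((-92 + √359) - 637)) + 1584 = √(-271 + (-729 + √359)) + 1584 = √(-1000 + √359) + 1584 = 1584 + √(-1000 + √359)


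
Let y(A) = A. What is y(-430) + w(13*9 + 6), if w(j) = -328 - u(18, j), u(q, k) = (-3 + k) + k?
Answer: -1001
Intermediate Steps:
u(q, k) = -3 + 2*k
w(j) = -325 - 2*j (w(j) = -328 - (-3 + 2*j) = -328 + (3 - 2*j) = -325 - 2*j)
y(-430) + w(13*9 + 6) = -430 + (-325 - 2*(13*9 + 6)) = -430 + (-325 - 2*(117 + 6)) = -430 + (-325 - 2*123) = -430 + (-325 - 246) = -430 - 571 = -1001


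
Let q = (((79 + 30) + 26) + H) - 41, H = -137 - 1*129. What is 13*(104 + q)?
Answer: -884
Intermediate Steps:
H = -266 (H = -137 - 129 = -266)
q = -172 (q = (((79 + 30) + 26) - 266) - 41 = ((109 + 26) - 266) - 41 = (135 - 266) - 41 = -131 - 41 = -172)
13*(104 + q) = 13*(104 - 172) = 13*(-68) = -884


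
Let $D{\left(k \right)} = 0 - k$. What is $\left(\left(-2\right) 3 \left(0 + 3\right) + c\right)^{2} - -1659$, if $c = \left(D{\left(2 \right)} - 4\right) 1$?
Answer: $2235$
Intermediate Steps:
$D{\left(k \right)} = - k$
$c = -6$ ($c = \left(\left(-1\right) 2 - 4\right) 1 = \left(-2 - 4\right) 1 = \left(-6\right) 1 = -6$)
$\left(\left(-2\right) 3 \left(0 + 3\right) + c\right)^{2} - -1659 = \left(\left(-2\right) 3 \left(0 + 3\right) - 6\right)^{2} - -1659 = \left(\left(-6\right) 3 - 6\right)^{2} + 1659 = \left(-18 - 6\right)^{2} + 1659 = \left(-24\right)^{2} + 1659 = 576 + 1659 = 2235$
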